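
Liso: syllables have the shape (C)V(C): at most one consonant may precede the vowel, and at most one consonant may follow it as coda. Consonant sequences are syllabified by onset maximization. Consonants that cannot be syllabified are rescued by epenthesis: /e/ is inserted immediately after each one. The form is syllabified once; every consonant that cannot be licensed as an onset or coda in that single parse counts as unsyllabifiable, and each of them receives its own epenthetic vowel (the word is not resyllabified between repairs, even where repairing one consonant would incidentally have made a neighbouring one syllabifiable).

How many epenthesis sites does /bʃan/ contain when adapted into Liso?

1

The unsyllabifiable consonants are /b/; each receives one epenthetic vowel.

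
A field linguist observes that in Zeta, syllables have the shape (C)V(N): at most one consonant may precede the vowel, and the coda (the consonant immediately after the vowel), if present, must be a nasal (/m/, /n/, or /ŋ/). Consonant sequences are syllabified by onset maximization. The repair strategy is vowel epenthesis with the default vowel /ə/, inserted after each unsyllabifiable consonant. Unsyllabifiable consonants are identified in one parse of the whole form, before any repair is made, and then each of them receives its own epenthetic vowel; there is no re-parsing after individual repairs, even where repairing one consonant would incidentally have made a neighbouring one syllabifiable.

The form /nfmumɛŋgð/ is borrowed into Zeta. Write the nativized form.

The consonants /n/, /f/, /g/, /ð/ cannot be parsed into a legal (C)V(N) syllable (only a nasal (/m/, /n/, or /ŋ/) is licensed in coda position; onsets are limited to one consonant).
Epenthesis after each stranded consonant: /n/ → /nə/, /f/ → /fə/, /g/ → /gə/, /ð/ → /ðə/.

nəfəmumɛŋgəðə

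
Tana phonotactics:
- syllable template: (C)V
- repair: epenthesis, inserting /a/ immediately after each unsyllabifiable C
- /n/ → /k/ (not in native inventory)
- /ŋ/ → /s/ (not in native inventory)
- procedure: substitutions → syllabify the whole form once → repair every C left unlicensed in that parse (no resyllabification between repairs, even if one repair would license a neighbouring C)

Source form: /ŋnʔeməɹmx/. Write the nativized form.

Substitution: /ŋ/ → /s/, /n/ → /k/, giving /skʔeməɹmx/.
Under (C)V, the unsyllabifiable consonants are /s/, /k/, /ɹ/, /m/, /x/ (no codas are permitted; onsets are limited to one consonant).
Epenthesis after each stranded consonant: /s/ → /sa/, /k/ → /ka/, /ɹ/ → /ɹa/, /m/ → /ma/, /x/ → /xa/.

sakaʔeməɹamaxa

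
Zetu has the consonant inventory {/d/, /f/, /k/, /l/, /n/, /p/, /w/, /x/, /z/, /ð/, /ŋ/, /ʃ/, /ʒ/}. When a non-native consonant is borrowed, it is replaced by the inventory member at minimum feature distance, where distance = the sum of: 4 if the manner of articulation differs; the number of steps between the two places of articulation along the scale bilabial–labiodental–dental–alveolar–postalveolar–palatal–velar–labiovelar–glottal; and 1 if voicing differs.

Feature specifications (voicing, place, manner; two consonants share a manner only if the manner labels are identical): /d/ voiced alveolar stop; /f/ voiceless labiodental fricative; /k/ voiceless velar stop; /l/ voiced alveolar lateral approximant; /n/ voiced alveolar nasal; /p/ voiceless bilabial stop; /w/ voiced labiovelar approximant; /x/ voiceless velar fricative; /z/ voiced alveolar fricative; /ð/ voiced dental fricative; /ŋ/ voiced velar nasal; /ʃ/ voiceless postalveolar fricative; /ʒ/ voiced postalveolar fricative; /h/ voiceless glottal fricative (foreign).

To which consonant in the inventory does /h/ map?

/x/ is closest: same manner (fricative), place distance 2 (glottal→velar), same voicing; total 2. Next closest is /ʃ/ at distance 4.

x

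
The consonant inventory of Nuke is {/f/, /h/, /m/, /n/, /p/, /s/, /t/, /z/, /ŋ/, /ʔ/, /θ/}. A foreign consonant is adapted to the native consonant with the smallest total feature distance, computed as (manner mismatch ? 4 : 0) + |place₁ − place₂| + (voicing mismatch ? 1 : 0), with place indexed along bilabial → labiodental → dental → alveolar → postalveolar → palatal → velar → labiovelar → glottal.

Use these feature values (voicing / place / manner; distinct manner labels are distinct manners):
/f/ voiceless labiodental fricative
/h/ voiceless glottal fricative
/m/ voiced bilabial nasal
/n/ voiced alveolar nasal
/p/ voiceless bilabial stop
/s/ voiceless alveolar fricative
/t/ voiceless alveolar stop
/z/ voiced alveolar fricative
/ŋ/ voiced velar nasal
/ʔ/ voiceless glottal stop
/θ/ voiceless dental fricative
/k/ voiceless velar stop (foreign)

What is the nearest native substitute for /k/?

ʔ

/ʔ/ is closest: same manner (stop), place distance 2 (velar→glottal), same voicing; total 2. Next closest is /t/ at distance 3.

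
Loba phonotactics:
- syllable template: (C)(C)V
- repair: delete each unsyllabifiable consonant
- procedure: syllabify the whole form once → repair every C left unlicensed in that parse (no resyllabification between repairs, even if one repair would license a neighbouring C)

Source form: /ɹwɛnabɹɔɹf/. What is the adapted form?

The consonants /ɹ/, /f/ cannot be parsed into a legal (C)(C)V syllable (no codas are permitted; onsets may contain at most 2 consonants).
Each unlicensed consonant is deleted: /ɹ/, /f/.

ɹwɛnabɹɔ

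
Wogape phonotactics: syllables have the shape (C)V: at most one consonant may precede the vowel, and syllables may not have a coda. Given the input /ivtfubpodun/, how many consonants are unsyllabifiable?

Under (C)V, the unsyllabifiable consonants are /v/, /t/, /b/, /n/ (no codas are permitted; onsets are limited to one consonant).

4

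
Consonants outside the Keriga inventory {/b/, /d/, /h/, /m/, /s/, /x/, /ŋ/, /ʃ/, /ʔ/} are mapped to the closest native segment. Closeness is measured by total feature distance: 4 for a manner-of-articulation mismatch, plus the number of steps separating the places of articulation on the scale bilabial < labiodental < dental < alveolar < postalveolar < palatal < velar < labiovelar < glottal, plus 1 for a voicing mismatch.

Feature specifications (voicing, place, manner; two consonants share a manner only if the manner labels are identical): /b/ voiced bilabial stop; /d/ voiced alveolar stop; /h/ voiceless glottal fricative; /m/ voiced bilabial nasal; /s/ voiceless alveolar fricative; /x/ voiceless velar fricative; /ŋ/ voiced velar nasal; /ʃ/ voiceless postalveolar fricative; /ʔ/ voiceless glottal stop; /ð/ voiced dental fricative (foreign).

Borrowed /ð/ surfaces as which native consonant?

/s/ is closest: same manner (fricative), place distance 1 (dental→alveolar), voicing differs (+1); total 2. Next closest is /ʃ/ at distance 3.

s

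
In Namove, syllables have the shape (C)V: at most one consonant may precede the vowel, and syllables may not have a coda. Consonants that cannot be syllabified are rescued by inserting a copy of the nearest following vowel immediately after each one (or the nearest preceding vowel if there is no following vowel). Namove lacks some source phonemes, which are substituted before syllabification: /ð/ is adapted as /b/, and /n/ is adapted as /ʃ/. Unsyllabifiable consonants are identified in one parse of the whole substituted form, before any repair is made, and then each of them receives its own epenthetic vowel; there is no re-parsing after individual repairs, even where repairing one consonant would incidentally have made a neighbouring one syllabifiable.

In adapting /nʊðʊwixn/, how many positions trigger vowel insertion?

After substitution the input is /ʃʊbʊwixʃ/.
The unsyllabifiable consonants are /x/, /ʃ/; each receives one epenthetic vowel.

2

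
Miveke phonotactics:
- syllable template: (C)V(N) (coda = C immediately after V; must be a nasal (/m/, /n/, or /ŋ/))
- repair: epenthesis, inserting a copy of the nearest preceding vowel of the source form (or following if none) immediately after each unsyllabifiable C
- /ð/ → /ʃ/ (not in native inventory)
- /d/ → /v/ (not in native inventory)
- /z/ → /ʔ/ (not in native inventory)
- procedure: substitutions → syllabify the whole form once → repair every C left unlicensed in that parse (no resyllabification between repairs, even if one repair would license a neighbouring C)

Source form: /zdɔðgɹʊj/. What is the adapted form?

ʔɔvɔʃɔgɔɹʊjʊ

Substitution: /z/ → /ʔ/, /d/ → /v/, /ð/ → /ʃ/, giving /ʔvɔʃgɹʊj/.
Syllabifying with onset maximization leaves /ʔ/, /ʃ/, /g/, /j/ stranded (only a nasal (/m/, /n/, or /ŋ/) is licensed in coda position; onsets are limited to one consonant).
Inserting the epenthetic vowel yields /ʔ/ → /ʔɔ/, /ʃ/ → /ʃɔ/, /g/ → /gɔ/, /j/ → /jʊ/.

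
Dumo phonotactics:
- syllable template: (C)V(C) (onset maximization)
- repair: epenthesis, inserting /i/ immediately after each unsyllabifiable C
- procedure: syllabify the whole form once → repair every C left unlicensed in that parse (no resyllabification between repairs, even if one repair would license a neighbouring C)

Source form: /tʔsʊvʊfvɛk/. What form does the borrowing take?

The consonants /t/, /ʔ/ cannot be parsed into a legal (C)V(C) syllable (at most one coda consonant is licensed; onsets are limited to one consonant).
Each unlicensed consonant becomes the onset of a new syllable: /t/ → /ti/, /ʔ/ → /ʔi/.

tiʔisʊvʊfvɛk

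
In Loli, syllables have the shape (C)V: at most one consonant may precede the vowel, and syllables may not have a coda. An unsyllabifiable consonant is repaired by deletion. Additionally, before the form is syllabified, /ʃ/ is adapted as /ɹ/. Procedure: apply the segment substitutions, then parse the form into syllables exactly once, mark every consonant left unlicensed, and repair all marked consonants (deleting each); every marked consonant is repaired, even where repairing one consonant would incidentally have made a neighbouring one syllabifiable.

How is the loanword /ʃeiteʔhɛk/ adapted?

Substitution: /ʃ/ → /ɹ/, giving /ɹeiteʔhɛk/.
The consonants /ʔ/, /k/ cannot be parsed into a legal (C)V syllable (no codas are permitted; onsets are limited to one consonant).
Deleting the stranded consonants removes /ʔ/, /k/.

ɹeitehɛ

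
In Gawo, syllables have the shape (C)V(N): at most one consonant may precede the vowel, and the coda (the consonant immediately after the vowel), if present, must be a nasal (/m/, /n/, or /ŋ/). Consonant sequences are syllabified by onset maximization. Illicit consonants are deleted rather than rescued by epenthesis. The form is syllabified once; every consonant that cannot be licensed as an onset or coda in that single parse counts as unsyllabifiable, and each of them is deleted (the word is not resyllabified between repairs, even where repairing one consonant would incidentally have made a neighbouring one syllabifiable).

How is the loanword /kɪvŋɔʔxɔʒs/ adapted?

Syllabifying with onset maximization leaves /v/, /ʔ/, /ʒ/, /s/ stranded (only a nasal (/m/, /n/, or /ŋ/) is licensed in coda position; onsets are limited to one consonant).
Deletion applies to /v/, /ʔ/, /ʒ/, /s/.

kɪŋɔxɔ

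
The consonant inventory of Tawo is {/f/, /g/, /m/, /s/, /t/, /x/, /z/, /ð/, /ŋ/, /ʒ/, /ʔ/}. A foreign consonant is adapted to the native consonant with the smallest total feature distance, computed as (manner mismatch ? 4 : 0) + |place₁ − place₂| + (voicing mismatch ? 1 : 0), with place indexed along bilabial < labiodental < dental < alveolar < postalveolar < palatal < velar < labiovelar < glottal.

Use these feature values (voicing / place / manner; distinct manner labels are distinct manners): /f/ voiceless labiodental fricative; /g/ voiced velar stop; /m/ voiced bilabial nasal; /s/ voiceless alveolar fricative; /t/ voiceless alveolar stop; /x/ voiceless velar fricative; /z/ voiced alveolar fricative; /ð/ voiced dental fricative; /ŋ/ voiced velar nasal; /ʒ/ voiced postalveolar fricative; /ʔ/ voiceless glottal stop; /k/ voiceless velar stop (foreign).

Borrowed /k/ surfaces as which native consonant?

/g/ is closest: same manner (stop), place distance 0 (velar→velar), voicing differs (+1); total 1. Next closest is /ʔ/ at distance 2.

g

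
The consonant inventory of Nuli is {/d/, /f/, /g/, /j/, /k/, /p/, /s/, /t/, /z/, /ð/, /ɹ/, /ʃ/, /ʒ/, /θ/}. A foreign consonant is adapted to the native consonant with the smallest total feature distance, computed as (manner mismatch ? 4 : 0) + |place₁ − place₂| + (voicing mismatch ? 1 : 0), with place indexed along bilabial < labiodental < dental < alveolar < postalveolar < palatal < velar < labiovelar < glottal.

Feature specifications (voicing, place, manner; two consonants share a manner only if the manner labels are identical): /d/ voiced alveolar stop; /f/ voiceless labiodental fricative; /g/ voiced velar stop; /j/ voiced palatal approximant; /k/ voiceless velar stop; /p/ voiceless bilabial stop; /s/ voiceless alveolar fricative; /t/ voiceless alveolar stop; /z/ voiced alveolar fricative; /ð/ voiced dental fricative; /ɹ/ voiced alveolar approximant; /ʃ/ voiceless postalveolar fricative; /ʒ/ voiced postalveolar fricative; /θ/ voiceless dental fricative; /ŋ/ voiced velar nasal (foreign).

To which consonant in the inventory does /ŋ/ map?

/g/ is closest: manner differs (nasal→stop, +4), place distance 0 (velar→velar), same voicing; total 4. Next closest is /j/ at distance 5.

g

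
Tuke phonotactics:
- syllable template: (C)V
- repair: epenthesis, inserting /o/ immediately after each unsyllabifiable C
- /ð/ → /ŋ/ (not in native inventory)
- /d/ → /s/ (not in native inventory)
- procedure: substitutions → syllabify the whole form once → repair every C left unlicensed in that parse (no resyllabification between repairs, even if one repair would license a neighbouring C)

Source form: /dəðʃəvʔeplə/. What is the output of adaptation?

səŋoʃəvoʔepolə

Substitution: /d/ → /s/, /ð/ → /ŋ/, giving /səŋʃəvʔeplə/.
The consonants /ŋ/, /v/, /p/ cannot be parsed into a legal (C)V syllable (no codas are permitted; onsets are limited to one consonant).
Inserting the epenthetic vowel yields /ŋ/ → /ŋo/, /v/ → /vo/, /p/ → /po/.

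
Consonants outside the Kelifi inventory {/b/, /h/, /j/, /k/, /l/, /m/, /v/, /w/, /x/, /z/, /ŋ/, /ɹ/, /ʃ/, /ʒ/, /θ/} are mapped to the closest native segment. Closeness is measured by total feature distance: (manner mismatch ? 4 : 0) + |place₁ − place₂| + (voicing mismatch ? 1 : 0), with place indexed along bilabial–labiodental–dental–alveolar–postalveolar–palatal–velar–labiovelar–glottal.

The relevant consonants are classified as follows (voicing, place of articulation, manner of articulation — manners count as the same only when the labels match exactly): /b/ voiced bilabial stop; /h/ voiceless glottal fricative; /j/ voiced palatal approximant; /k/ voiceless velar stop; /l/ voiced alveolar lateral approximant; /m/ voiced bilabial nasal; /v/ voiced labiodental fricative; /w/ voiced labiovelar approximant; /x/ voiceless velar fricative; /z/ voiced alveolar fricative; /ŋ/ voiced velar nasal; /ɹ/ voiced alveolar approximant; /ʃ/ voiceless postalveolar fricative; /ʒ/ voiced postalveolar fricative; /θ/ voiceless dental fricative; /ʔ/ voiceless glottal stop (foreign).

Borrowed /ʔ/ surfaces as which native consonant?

k

/k/ is closest: same manner (stop), place distance 2 (glottal→velar), same voicing; total 2. Next closest is /h/ at distance 4.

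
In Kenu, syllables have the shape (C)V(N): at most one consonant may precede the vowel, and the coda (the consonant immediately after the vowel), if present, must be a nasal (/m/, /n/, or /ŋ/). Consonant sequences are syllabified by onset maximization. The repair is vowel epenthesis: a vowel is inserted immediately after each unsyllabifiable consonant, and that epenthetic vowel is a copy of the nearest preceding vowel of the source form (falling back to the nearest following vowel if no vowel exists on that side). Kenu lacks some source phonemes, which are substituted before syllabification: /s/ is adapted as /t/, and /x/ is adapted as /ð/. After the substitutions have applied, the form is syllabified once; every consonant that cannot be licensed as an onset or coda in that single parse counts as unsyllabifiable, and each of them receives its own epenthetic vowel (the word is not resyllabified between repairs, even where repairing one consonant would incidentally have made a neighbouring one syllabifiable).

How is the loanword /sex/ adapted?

Substitution: /s/ → /t/, /x/ → /ð/, giving /teð/.
The consonants /ð/ cannot be parsed into a legal (C)V(N) syllable (only a nasal (/m/, /n/, or /ŋ/) is licensed in coda position; onsets are limited to one consonant).
Each unlicensed consonant becomes the onset of a new syllable: /ð/ → /ðe/.

teðe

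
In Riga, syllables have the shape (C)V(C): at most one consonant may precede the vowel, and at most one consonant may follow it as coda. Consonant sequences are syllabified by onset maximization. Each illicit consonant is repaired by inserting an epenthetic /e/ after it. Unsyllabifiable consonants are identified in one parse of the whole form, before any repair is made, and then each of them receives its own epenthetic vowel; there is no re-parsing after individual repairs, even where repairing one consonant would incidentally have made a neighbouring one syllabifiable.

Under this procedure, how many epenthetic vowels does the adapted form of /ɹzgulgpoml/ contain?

The unsyllabifiable consonants are /ɹ/, /z/, /g/, /l/; each receives one epenthetic vowel.

4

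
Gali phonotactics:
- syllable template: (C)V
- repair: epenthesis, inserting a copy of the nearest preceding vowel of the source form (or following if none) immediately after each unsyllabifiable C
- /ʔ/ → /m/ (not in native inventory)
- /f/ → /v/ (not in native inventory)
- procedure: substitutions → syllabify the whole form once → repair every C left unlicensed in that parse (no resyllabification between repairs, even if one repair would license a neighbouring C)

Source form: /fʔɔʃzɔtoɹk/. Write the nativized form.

vɔmɔʃɔzɔtoɹoko

Substitution: /f/ → /v/, /ʔ/ → /m/, giving /vmɔʃzɔtoɹk/.
Under (C)V, the unsyllabifiable consonants are /v/, /ʃ/, /ɹ/, /k/ (no codas are permitted; onsets are limited to one consonant).
Inserting the epenthetic vowel yields /v/ → /vɔ/, /ʃ/ → /ʃɔ/, /ɹ/ → /ɹo/, /k/ → /ko/.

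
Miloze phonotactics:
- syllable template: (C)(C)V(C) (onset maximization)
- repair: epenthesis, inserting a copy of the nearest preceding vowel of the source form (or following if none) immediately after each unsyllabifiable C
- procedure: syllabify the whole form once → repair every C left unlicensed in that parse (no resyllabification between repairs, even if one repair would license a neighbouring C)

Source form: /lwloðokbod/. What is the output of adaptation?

lowloðokbod

Syllabifying with onset maximization leaves /l/ stranded (at most one coda consonant is licensed; onsets may contain at most 2 consonants).
Epenthesis after each stranded consonant: /l/ → /lo/.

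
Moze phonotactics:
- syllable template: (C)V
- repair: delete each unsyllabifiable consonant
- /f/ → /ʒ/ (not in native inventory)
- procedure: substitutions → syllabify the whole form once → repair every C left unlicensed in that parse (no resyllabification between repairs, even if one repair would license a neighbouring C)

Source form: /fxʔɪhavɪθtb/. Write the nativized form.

ʔɪhavɪ

Substitution: /f/ → /ʒ/, giving /ʒxʔɪhavɪθtb/.
Syllabifying with onset maximization leaves /ʒ/, /x/, /θ/, /t/, /b/ stranded (no codas are permitted; onsets are limited to one consonant).
Each unlicensed consonant is deleted: /ʒ/, /x/, /θ/, /t/, /b/.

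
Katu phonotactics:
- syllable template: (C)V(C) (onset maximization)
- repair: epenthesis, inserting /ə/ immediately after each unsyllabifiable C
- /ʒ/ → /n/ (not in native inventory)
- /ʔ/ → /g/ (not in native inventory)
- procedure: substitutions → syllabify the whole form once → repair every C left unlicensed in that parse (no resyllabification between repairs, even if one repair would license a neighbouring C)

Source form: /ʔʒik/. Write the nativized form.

Substitution: /ʔ/ → /g/, /ʒ/ → /n/, giving /gnik/.
Syllabifying with onset maximization leaves /g/ stranded (at most one coda consonant is licensed; onsets are limited to one consonant).
Inserting the epenthetic vowel yields /g/ → /gə/.

gənik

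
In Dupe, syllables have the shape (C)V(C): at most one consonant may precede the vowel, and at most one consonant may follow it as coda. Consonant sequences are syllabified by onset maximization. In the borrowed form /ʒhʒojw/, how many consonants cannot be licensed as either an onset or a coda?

3

Syllabifying with onset maximization leaves /ʒ/, /h/, /w/ stranded (at most one coda consonant is licensed; onsets are limited to one consonant).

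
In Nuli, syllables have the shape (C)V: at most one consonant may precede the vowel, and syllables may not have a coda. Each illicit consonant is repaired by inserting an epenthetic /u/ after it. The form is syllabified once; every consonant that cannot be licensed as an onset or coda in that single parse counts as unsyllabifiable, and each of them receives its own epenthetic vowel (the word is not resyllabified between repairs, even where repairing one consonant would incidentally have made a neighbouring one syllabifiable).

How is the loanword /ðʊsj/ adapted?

ðʊsuju

The consonants /s/, /j/ cannot be parsed into a legal (C)V syllable (no codas are permitted; onsets are limited to one consonant).
Each unlicensed consonant becomes the onset of a new syllable: /s/ → /su/, /j/ → /ju/.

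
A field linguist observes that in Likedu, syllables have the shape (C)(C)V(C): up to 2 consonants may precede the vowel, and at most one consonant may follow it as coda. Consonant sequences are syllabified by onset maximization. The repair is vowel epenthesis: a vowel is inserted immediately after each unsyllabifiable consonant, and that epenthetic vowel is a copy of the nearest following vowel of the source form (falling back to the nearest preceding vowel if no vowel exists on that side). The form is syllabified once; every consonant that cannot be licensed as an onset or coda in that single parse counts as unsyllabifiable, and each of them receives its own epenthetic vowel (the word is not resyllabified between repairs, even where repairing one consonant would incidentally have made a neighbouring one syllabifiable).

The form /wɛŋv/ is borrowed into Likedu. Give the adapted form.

The consonants /v/ cannot be parsed into a legal (C)(C)V(C) syllable (at most one coda consonant is licensed; onsets may contain at most 2 consonants).
Each unlicensed consonant becomes the onset of a new syllable: /v/ → /vɛ/.

wɛŋvɛ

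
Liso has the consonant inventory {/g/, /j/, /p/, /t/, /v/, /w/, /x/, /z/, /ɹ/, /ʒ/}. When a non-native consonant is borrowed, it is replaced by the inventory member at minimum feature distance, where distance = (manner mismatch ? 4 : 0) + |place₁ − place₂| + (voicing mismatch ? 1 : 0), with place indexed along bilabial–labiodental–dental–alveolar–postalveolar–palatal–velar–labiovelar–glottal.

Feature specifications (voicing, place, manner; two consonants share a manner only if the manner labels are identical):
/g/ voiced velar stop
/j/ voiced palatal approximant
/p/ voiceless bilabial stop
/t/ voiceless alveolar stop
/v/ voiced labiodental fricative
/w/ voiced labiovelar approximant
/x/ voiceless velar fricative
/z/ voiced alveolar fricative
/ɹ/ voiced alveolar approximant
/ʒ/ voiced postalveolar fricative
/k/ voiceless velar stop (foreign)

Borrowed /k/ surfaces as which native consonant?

/g/ is closest: same manner (stop), place distance 0 (velar→velar), voicing differs (+1); total 1. Next closest is /t/ at distance 3.

g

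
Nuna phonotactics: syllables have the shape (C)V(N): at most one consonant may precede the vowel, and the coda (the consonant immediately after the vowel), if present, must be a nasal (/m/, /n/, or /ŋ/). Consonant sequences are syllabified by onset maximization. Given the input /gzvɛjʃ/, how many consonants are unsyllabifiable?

4

Syllabifying with onset maximization leaves /g/, /z/, /j/, /ʃ/ stranded (only a nasal (/m/, /n/, or /ŋ/) is licensed in coda position; onsets are limited to one consonant).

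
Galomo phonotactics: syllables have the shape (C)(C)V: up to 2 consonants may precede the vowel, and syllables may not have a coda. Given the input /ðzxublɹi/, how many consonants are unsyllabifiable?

Under (C)(C)V, the unsyllabifiable consonants are /ð/, /b/ (no codas are permitted; onsets may contain at most 2 consonants).

2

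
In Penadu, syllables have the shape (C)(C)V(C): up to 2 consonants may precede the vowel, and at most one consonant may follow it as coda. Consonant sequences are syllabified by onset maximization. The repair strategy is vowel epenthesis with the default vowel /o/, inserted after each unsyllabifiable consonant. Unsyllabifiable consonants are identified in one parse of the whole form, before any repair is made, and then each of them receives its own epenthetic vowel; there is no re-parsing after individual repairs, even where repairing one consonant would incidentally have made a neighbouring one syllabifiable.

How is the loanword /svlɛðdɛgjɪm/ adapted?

sovlɛðdɛgjɪm

Syllabifying with onset maximization leaves /s/ stranded (at most one coda consonant is licensed; onsets may contain at most 2 consonants).
Epenthesis after each stranded consonant: /s/ → /so/.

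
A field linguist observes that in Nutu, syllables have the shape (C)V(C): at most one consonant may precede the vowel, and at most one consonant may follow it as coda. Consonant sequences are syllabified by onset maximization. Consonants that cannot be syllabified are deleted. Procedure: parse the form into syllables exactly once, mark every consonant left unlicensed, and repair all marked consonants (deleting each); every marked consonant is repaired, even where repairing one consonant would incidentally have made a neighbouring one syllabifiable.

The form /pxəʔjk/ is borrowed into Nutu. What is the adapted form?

Syllabifying with onset maximization leaves /p/, /j/, /k/ stranded (at most one coda consonant is licensed; onsets are limited to one consonant).
Each unlicensed consonant is deleted: /p/, /j/, /k/.

xəʔ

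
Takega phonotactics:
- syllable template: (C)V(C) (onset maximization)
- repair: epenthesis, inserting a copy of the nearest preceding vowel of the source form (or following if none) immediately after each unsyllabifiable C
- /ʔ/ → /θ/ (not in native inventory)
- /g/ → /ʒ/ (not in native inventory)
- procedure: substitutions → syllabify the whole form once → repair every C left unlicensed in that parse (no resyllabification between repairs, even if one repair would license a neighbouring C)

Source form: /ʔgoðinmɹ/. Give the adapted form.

θoʒoðinmiɹi

Substitution: /ʔ/ → /θ/, /g/ → /ʒ/, giving /θʒoðinmɹ/.
Syllabifying with onset maximization leaves /θ/, /m/, /ɹ/ stranded (at most one coda consonant is licensed; onsets are limited to one consonant).
Each unlicensed consonant becomes the onset of a new syllable: /θ/ → /θo/, /m/ → /mi/, /ɹ/ → /ɹi/.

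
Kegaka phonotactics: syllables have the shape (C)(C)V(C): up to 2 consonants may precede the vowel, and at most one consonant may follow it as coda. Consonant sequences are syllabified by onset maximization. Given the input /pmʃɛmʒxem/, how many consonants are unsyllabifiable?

1

Under (C)(C)V(C), the unsyllabifiable consonants are /p/ (at most one coda consonant is licensed; onsets may contain at most 2 consonants).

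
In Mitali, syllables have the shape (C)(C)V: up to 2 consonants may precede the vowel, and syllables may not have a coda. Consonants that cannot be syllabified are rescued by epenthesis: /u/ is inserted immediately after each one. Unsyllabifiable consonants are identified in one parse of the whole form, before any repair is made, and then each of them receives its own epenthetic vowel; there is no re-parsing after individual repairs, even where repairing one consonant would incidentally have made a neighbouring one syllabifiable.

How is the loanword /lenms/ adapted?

lenumusu

The consonants /n/, /m/, /s/ cannot be parsed into a legal (C)(C)V syllable (no codas are permitted; onsets may contain at most 2 consonants).
Epenthesis after each stranded consonant: /n/ → /nu/, /m/ → /mu/, /s/ → /su/.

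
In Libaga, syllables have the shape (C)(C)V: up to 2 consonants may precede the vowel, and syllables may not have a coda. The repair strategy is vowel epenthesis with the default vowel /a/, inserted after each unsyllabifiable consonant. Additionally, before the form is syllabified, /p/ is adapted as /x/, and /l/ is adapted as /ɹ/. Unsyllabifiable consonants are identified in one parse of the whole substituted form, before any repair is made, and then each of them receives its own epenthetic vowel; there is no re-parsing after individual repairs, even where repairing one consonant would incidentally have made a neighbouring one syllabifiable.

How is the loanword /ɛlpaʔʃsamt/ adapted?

ɛɹxaʔaʃsamata

Substitution: /l/ → /ɹ/, /p/ → /x/, giving /ɛɹxaʔʃsamt/.
The consonants /ʔ/, /m/, /t/ cannot be parsed into a legal (C)(C)V syllable (no codas are permitted; onsets may contain at most 2 consonants).
Inserting the epenthetic vowel yields /ʔ/ → /ʔa/, /m/ → /ma/, /t/ → /ta/.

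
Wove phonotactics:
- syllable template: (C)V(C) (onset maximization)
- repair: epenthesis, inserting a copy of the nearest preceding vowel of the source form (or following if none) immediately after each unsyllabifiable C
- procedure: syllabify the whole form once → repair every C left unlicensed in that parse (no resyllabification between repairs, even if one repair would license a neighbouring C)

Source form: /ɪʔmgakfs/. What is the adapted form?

Syllabifying with onset maximization leaves /m/, /f/, /s/ stranded (at most one coda consonant is licensed; onsets are limited to one consonant).
Epenthesis after each stranded consonant: /m/ → /mɪ/, /f/ → /fa/, /s/ → /sa/.

ɪʔmɪgakfasa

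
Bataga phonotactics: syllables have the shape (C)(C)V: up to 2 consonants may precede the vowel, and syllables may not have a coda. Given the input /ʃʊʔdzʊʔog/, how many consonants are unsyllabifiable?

Syllabifying with onset maximization leaves /ʔ/, /g/ stranded (no codas are permitted; onsets may contain at most 2 consonants).

2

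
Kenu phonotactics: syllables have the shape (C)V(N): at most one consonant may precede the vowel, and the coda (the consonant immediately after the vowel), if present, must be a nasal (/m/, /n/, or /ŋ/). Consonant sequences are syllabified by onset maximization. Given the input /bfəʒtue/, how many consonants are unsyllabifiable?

Syllabifying with onset maximization leaves /b/, /ʒ/ stranded (only a nasal (/m/, /n/, or /ŋ/) is licensed in coda position; onsets are limited to one consonant).

2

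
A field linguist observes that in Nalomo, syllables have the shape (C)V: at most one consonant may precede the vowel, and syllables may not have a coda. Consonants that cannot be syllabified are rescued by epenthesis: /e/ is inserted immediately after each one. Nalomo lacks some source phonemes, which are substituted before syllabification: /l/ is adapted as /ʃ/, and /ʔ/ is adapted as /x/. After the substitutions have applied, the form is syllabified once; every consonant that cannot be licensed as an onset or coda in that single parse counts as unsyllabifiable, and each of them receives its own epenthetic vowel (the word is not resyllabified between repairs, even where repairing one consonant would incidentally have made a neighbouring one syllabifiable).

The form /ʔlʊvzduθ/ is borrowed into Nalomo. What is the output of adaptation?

Substitution: /ʔ/ → /x/, /l/ → /ʃ/, giving /xʃʊvzduθ/.
Syllabifying with onset maximization leaves /x/, /v/, /z/, /θ/ stranded (no codas are permitted; onsets are limited to one consonant).
Epenthesis after each stranded consonant: /x/ → /xe/, /v/ → /ve/, /z/ → /ze/, /θ/ → /θe/.

xeʃʊvezeduθe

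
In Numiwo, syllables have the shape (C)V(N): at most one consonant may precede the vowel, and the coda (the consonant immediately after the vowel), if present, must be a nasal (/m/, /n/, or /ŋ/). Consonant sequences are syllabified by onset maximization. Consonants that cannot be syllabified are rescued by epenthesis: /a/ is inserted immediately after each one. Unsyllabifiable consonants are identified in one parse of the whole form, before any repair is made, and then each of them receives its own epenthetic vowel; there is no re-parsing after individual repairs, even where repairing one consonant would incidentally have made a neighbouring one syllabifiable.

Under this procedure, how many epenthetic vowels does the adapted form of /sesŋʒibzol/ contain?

The unsyllabifiable consonants are /s/, /ŋ/, /b/, /l/; each receives one epenthetic vowel.

4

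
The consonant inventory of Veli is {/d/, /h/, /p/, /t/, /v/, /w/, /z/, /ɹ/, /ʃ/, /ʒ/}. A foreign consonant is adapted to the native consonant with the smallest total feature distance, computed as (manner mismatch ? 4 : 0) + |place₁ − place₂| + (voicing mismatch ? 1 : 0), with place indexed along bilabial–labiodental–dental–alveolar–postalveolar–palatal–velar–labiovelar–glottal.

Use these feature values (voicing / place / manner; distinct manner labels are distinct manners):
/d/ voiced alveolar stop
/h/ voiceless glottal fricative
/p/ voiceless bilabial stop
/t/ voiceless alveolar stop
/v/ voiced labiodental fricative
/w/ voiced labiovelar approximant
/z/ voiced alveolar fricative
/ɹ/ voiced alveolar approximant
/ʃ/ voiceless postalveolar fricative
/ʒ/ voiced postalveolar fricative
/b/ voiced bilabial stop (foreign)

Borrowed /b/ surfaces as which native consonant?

p

/p/ is closest: same manner (stop), place distance 0 (bilabial→bilabial), voicing differs (+1); total 1. Next closest is /d/ at distance 3.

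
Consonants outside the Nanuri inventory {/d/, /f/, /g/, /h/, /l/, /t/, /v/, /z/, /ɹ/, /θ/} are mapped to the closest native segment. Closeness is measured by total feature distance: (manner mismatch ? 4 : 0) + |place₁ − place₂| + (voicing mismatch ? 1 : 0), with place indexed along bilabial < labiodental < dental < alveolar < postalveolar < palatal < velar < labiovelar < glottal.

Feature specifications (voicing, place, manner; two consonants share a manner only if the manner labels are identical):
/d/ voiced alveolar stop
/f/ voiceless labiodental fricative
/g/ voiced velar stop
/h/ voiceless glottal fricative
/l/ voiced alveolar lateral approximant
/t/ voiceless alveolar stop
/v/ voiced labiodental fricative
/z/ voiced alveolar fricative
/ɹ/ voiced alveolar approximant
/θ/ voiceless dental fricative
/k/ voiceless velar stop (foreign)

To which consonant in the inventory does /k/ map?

g

/g/ is closest: same manner (stop), place distance 0 (velar→velar), voicing differs (+1); total 1. Next closest is /t/ at distance 3.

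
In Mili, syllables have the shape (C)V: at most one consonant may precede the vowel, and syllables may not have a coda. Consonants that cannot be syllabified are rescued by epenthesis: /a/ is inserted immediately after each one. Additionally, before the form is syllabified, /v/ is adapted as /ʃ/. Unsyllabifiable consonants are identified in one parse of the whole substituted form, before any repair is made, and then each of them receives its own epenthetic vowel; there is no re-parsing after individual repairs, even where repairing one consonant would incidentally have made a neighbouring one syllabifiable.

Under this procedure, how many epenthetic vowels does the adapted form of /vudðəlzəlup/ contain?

After substitution the input is /ʃudðəlzəlup/.
The unsyllabifiable consonants are /d/, /l/, /p/; each receives one epenthetic vowel.

3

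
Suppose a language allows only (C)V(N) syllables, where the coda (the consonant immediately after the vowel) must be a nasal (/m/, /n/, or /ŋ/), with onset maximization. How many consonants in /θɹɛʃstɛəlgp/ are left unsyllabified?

The consonants /θ/, /ʃ/, /s/, /l/, /g/, /p/ cannot be parsed into a legal (C)V(N) syllable (only a nasal (/m/, /n/, or /ŋ/) is licensed in coda position; onsets are limited to one consonant).

6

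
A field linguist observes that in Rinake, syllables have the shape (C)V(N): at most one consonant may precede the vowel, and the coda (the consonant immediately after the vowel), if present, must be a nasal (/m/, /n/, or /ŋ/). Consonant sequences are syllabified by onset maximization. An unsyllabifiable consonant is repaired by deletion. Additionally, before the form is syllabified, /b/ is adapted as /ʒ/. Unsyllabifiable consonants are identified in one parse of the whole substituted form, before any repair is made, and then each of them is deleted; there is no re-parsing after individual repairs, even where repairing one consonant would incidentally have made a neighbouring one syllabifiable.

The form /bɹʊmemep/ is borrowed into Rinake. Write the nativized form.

ɹʊmeme

Substitution: /b/ → /ʒ/, giving /ʒɹʊmemep/.
The consonants /ʒ/, /p/ cannot be parsed into a legal (C)V(N) syllable (only a nasal (/m/, /n/, or /ŋ/) is licensed in coda position; onsets are limited to one consonant).
Deleting the stranded consonants removes /ʒ/, /p/.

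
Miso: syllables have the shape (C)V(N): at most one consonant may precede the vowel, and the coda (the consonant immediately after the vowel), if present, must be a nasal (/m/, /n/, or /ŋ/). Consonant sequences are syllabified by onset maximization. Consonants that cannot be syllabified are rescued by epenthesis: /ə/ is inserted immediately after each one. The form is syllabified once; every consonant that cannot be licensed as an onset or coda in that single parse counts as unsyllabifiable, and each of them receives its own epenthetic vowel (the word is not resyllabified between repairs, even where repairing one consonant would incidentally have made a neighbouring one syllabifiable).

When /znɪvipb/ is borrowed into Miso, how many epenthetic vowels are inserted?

3

The unsyllabifiable consonants are /z/, /p/, /b/; each receives one epenthetic vowel.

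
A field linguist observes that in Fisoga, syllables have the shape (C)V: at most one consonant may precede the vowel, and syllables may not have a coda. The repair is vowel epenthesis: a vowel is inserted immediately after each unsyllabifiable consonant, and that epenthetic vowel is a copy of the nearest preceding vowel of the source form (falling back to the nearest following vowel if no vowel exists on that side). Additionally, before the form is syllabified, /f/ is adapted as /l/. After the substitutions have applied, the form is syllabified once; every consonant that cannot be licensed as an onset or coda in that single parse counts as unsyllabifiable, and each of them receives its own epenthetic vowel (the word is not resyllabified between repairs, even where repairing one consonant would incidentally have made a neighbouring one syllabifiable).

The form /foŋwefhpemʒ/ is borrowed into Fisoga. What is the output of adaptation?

Substitution: /f/ → /l/, giving /loŋwelhpemʒ/.
The consonants /ŋ/, /l/, /h/, /m/, /ʒ/ cannot be parsed into a legal (C)V syllable (no codas are permitted; onsets are limited to one consonant).
Each unlicensed consonant becomes the onset of a new syllable: /ŋ/ → /ŋo/, /l/ → /le/, /h/ → /he/, /m/ → /me/, /ʒ/ → /ʒe/.

loŋowelehepemeʒe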